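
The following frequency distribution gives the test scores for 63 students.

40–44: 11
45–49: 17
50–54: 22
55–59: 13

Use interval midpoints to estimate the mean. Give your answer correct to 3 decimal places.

Midpoints: 42, 47, 52, 57
Σfm = 11×42 + 17×47 + 22×52 + 13×57 = 3146
n = Σf = 63
Mean = 3146 / 63 = 49.9365

49.937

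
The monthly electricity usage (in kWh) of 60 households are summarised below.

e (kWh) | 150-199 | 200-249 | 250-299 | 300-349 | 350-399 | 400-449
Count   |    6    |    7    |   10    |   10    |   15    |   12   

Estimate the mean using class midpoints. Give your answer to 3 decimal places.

Midpoints: 174.5, 224.5, 274.5, 324.5, 374.5, 424.5
Σfm = 6×174.5 + 7×224.5 + 10×274.5 + 10×324.5 + 15×374.5 + 12×424.5 = 19320
n = Σf = 60
Mean = 19320 / 60 = 322.0000

322.000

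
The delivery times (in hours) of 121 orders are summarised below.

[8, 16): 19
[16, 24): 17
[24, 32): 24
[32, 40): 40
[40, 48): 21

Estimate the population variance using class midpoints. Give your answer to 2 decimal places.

111.59

Midpoints: 12, 20, 28, 36, 44
n = 121, Σfm = 3604, mean = 29.7851
Σfm² = 120848
Σf(m − x̄)² = Σfm² − (Σfm)²/n = 120848 − 3604²/121 = 13502.4132
Population variance = 13502.4132 / 121 = 111.5902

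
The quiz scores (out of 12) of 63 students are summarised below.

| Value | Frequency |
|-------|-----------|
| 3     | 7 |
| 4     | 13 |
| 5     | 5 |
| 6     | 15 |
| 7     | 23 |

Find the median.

Cumulative frequencies: 7, 20, 25, 40, 63
n = 63, so the median is the value in position (n+1)/2 = 32.
Position 32 falls at value 6.

6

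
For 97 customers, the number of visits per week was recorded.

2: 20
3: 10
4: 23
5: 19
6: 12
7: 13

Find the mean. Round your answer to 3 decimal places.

4.330

Values: 2, 3, 4, 5, 6, 7
Σfx = 20×2 + 10×3 + 23×4 + 19×5 + 12×6 + 13×7 = 420
n = Σf = 97
Mean = 420 / 97 = 4.3299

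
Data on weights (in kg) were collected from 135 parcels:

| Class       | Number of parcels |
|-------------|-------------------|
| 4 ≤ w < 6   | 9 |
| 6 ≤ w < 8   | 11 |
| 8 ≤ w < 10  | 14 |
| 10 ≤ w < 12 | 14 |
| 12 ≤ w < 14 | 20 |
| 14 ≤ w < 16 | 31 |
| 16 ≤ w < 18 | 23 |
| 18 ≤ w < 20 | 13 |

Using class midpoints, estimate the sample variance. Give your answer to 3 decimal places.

Midpoints: 5, 7, 9, 11, 13, 15, 17, 19
n = 135, Σfm = 1765, mean = 13.0741
Σfm² = 25287
Σf(m − x̄)² = Σfm² − (Σfm)²/n = 25287 − 1765²/135 = 2211.2593
Sample variance = 2211.2593 / 134 = 16.5019

16.502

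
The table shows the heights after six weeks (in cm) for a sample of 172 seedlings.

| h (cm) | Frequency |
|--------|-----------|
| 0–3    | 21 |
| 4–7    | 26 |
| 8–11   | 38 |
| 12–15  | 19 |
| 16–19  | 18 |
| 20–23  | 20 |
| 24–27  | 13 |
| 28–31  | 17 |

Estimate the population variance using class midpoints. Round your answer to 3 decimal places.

76.015

Midpoints: 1.5, 5.5, 9.5, 13.5, 17.5, 21.5, 25.5, 29.5
n = 172, Σfm = 2370, mean = 13.7791
Σfm² = 45731
Σf(m − x̄)² = Σfm² − (Σfm)²/n = 45731 − 2370²/172 = 13074.6047
Population variance = 13074.6047 / 172 = 76.0151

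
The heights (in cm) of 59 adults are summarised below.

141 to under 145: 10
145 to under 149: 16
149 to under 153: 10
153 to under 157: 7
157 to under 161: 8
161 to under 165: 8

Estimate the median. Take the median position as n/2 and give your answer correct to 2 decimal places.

Cumulative frequencies: 10, 26, 36, 43, 51, 59
n = 59; position = n/2 = 29.5.
This falls in the class 149 to under 153: L = 149, F = 26, f = 10, h = 4.
Median ≈ 149 + ((29.5 − 26) / 10) × 4 = 150.4000

150.40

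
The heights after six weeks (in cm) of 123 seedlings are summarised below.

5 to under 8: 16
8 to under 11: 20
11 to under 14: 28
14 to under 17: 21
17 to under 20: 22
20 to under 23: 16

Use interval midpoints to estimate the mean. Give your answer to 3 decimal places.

13.988

Midpoints: 6.5, 9.5, 12.5, 15.5, 18.5, 21.5
Σfm = 16×6.5 + 20×9.5 + 28×12.5 + 21×15.5 + 22×18.5 + 16×21.5 = 1720.5
n = Σf = 123
Mean = 1720.5 / 123 = 13.9878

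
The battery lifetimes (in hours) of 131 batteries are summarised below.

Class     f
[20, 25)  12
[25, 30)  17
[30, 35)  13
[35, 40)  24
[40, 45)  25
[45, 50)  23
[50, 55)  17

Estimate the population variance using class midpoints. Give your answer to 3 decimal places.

Midpoints: 22.5, 27.5, 32.5, 37.5, 42.5, 47.5, 52.5
n = 131, Σfm = 5107.5, mean = 38.9885
Σfm² = 210318.75
Σf(m − x̄)² = Σfm² − (Σfm)²/n = 210318.75 − 5107.5²/131 = 11184.7328
Population variance = 11184.7328 / 131 = 85.3796

85.380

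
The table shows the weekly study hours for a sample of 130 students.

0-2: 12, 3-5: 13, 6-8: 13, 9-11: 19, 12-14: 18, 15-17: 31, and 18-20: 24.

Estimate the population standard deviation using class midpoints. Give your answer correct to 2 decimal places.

5.80

Midpoints: 1, 4, 7, 10, 13, 16, 19
n = 130, Σfm = 1531, mean = 11.7769
Σfm² = 22399
Σf(m − x̄)² = Σfm² − (Σfm)²/n = 22399 − 1531²/130 = 4368.5308
Population variance = 4368.5308 / 130 = 33.6041
Standard deviation = √33.6041 = 5.7969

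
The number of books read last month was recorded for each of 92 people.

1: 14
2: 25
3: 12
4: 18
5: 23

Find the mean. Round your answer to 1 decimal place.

Values: 1, 2, 3, 4, 5
Σfx = 14×1 + 25×2 + 12×3 + 18×4 + 23×5 = 287
n = Σf = 92
Mean = 287 / 92 = 3.1196

3.1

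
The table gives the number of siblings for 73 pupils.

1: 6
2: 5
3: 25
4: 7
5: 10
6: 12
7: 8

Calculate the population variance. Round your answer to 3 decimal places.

3.132

Values: 1, 2, 3, 4, 5, 6, 7
n = 73, Σfx = 297, mean = 4.0685
Σfx² = 1437
Σf(x − x̄)² = Σfx² − (Σfx)²/n = 1437 − 297²/73 = 228.6575
Population variance = 228.6575 / 73 = 3.1323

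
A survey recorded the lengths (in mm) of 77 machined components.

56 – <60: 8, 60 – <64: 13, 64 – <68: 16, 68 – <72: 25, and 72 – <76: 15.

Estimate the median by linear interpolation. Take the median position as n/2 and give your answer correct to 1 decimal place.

68.2

Cumulative frequencies: 8, 21, 37, 62, 77
n = 77; position = n/2 = 38.5.
This falls in the class 68 – <72: L = 68, F = 37, f = 25, h = 4.
Median ≈ 68 + ((38.5 − 37) / 25) × 4 = 68.2400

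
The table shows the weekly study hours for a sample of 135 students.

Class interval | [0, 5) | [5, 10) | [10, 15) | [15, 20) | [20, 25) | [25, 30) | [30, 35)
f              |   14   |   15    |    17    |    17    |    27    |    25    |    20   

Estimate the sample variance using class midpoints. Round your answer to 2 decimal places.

Midpoints: 2.5, 7.5, 12.5, 17.5, 22.5, 27.5, 32.5
n = 135, Σfm = 2602.5, mean = 19.2778
Σfm² = 62493.75
Σf(m − x̄)² = Σfm² − (Σfm)²/n = 62493.75 − 2602.5²/135 = 12323.3333
Sample variance = 12323.3333 / 134 = 91.9652

91.97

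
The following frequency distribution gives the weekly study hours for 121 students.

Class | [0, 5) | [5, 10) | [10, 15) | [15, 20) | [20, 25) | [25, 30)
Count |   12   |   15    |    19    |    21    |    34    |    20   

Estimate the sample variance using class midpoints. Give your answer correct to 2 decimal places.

Midpoints: 2.5, 7.5, 12.5, 17.5, 22.5, 27.5
n = 121, Σfm = 2062.5, mean = 17.0455
Σfm² = 42656.25
Σf(m − x̄)² = Σfm² − (Σfm)²/n = 42656.25 − 2062.5²/121 = 7500.0000
Sample variance = 7500.0000 / 120 = 62.5000

62.50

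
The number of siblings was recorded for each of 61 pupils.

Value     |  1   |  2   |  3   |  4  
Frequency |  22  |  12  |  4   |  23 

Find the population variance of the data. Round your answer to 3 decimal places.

1.724

Values: 1, 2, 3, 4
n = 61, Σfx = 150, mean = 2.4590
Σfx² = 474
Σf(x − x̄)² = Σfx² − (Σfx)²/n = 474 − 150²/61 = 105.1475
Population variance = 105.1475 / 61 = 1.7237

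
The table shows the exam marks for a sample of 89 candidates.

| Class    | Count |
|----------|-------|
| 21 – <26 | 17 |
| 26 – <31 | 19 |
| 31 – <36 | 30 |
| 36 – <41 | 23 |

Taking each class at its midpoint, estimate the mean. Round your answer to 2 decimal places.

Midpoints: 23.5, 28.5, 33.5, 38.5
Σfm = 17×23.5 + 19×28.5 + 30×33.5 + 23×38.5 = 2831.5
n = Σf = 89
Mean = 2831.5 / 89 = 31.8146

31.81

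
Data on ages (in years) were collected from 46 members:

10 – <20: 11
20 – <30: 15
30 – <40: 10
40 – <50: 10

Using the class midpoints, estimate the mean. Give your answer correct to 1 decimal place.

29.1

Midpoints: 15, 25, 35, 45
Σfm = 11×15 + 15×25 + 10×35 + 10×45 = 1340
n = Σf = 46
Mean = 1340 / 46 = 29.1304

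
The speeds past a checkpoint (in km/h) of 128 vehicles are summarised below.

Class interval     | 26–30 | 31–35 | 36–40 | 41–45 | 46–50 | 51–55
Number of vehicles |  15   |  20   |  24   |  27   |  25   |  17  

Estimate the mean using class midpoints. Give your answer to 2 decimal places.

41.05

Midpoints: 28, 33, 38, 43, 48, 53
Σfm = 15×28 + 20×33 + 24×38 + 27×43 + 25×48 + 17×53 = 5254
n = Σf = 128
Mean = 5254 / 128 = 41.0469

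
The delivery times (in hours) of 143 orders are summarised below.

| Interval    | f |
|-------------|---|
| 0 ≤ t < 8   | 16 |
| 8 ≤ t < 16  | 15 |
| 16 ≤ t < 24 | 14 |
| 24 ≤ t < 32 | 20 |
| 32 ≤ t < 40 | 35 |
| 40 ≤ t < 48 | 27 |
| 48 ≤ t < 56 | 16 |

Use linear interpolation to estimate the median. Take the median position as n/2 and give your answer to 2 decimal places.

33.49

Cumulative frequencies: 16, 31, 45, 65, 100, 127, 143
n = 143; position = n/2 = 71.5.
This falls in the class 32 ≤ t < 40: L = 32, F = 65, f = 35, h = 8.
Median ≈ 32 + ((71.5 − 65) / 35) × 8 = 33.4857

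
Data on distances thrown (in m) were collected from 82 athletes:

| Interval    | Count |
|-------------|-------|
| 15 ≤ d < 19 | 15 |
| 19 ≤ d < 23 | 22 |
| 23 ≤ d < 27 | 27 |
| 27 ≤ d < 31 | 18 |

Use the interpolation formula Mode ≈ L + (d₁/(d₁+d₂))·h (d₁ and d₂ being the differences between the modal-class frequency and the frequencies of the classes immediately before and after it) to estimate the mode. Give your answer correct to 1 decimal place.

Modal class: 23 ≤ d < 27 (highest frequency 27).
d₁ = 27 − 22 = 5, d₂ = 27 − 18 = 9
Mode ≈ 23 + (5/(5+9)) × 4 = 23 + 1.4286 = 24.4286

24.4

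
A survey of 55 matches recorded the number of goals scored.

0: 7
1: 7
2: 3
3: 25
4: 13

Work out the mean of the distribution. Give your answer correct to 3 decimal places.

2.545

Values: 0, 1, 2, 3, 4
Σfx = 7×0 + 7×1 + 3×2 + 25×3 + 13×4 = 140
n = Σf = 55
Mean = 140 / 55 = 2.5455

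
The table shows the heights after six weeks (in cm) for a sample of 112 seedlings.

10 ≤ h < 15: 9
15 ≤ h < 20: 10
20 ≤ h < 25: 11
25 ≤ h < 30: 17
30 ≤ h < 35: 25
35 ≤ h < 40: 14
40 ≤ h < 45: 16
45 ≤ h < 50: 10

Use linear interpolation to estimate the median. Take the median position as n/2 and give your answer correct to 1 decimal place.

31.8

Cumulative frequencies: 9, 19, 30, 47, 72, 86, 102, 112
n = 112; position = n/2 = 56.
This falls in the class 30 ≤ h < 35: L = 30, F = 47, f = 25, h = 5.
Median ≈ 30 + ((56 − 47) / 25) × 5 = 31.8000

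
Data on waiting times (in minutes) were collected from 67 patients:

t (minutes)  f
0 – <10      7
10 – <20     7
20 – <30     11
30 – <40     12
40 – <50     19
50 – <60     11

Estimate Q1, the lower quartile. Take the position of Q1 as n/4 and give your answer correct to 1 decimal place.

Cumulative frequencies: 7, 14, 25, 37, 56, 67
n = 67; position = n/4 = 16.75.
This falls in the class 20 – <30: L = 20, F = 14, f = 11, h = 10.
Lower quartile ≈ 20 + ((16.75 − 14) / 11) × 10 = 22.5000

22.5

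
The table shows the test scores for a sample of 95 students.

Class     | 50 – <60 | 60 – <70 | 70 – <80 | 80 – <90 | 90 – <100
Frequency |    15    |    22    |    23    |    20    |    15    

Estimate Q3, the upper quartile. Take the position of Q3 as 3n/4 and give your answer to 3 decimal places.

85.625

Cumulative frequencies: 15, 37, 60, 80, 95
n = 95; position = 3n/4 = 71.25.
This falls in the class 80 – <90: L = 80, F = 60, f = 20, h = 10.
Upper quartile ≈ 80 + ((71.25 − 60) / 20) × 10 = 85.6250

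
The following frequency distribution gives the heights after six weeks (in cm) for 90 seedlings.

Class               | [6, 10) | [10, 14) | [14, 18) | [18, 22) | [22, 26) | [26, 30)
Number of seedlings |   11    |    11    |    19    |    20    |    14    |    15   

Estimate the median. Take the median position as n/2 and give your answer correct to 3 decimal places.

Cumulative frequencies: 11, 22, 41, 61, 75, 90
n = 90; position = n/2 = 45.
This falls in the class [18, 22): L = 18, F = 41, f = 20, h = 4.
Median ≈ 18 + ((45 − 41) / 20) × 4 = 18.8000

18.800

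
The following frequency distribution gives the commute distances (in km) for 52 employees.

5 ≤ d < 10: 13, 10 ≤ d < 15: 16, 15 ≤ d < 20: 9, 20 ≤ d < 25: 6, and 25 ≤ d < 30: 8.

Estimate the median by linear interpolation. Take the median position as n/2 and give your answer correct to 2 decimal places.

14.06

Cumulative frequencies: 13, 29, 38, 44, 52
n = 52; position = n/2 = 26.
This falls in the class 10 ≤ d < 15: L = 10, F = 13, f = 16, h = 5.
Median ≈ 10 + ((26 − 13) / 16) × 5 = 14.0625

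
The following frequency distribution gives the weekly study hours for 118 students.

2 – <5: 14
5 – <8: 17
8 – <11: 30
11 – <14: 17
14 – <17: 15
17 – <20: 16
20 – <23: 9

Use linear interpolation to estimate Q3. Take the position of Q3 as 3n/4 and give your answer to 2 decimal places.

Cumulative frequencies: 14, 31, 61, 78, 93, 109, 118
n = 118; position = 3n/4 = 88.5.
This falls in the class 14 – <17: L = 14, F = 78, f = 15, h = 3.
Upper quartile ≈ 14 + ((88.5 − 78) / 15) × 3 = 16.1000

16.10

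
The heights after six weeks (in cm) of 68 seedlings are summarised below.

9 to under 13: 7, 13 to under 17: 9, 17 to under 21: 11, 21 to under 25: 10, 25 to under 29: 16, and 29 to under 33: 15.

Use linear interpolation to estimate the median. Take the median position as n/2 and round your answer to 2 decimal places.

Cumulative frequencies: 7, 16, 27, 37, 53, 68
n = 68; position = n/2 = 34.
This falls in the class 21 to under 25: L = 21, F = 27, f = 10, h = 4.
Median ≈ 21 + ((34 − 27) / 10) × 4 = 23.8000

23.80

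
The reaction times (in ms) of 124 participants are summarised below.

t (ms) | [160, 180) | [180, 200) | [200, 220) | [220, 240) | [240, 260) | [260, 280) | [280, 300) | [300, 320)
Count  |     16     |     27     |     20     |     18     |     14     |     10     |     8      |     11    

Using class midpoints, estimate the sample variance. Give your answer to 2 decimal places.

1856.18

Midpoints: 170, 190, 210, 230, 250, 270, 290, 310
n = 124, Σfm = 28120, mean = 226.7742
Σfm² = 6605200
Σf(m − x̄)² = Σfm² − (Σfm)²/n = 6605200 − 28120²/124 = 228309.6774
Sample variance = 228309.6774 / 123 = 1856.1762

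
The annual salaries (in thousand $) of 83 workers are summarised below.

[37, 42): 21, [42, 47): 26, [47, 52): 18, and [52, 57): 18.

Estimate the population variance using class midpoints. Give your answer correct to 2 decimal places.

29.48

Midpoints: 39.5, 44.5, 49.5, 54.5
n = 83, Σfm = 3858.5, mean = 46.4880
Σfm² = 181820.75
Σf(m − x̄)² = Σfm² − (Σfm)²/n = 181820.75 − 3858.5²/83 = 2446.9880
Population variance = 2446.9880 / 83 = 29.4818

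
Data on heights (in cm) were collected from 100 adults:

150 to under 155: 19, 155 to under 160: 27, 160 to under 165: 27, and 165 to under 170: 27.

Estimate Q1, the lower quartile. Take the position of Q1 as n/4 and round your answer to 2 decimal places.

156.11

Cumulative frequencies: 19, 46, 73, 100
n = 100; position = n/4 = 25.
This falls in the class 155 to under 160: L = 155, F = 19, f = 27, h = 5.
Lower quartile ≈ 155 + ((25 − 19) / 27) × 5 = 156.1111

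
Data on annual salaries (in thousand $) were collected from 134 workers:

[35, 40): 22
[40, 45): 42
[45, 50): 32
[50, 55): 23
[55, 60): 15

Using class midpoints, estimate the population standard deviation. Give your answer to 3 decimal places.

6.182

Midpoints: 37.5, 42.5, 47.5, 52.5, 57.5
n = 134, Σfm = 6200, mean = 46.2687
Σfm² = 291987.5
Σf(m − x̄)² = Σfm² − (Σfm)²/n = 291987.5 − 6200²/134 = 5121.8284
Population variance = 5121.8284 / 134 = 38.2226
Standard deviation = √38.2226 = 6.1824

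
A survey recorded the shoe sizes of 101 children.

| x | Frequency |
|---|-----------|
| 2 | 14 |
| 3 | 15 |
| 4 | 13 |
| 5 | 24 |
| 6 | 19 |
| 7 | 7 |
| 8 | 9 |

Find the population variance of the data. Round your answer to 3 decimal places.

Values: 2, 3, 4, 5, 6, 7, 8
n = 101, Σfx = 480, mean = 4.7525
Σfx² = 2602
Σf(x − x̄)² = Σfx² − (Σfx)²/n = 2602 − 480²/101 = 320.8119
Population variance = 320.8119 / 101 = 3.1764

3.176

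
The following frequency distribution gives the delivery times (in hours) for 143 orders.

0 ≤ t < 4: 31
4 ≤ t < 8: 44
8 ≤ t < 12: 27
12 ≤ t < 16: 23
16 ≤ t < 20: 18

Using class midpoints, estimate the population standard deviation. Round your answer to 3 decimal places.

Midpoints: 2, 6, 10, 14, 18
n = 143, Σfm = 1242, mean = 8.6853
Σfm² = 14748
Σf(m − x̄)² = Σfm² − (Σfm)²/n = 14748 − 1242²/143 = 3960.8392
Population variance = 3960.8392 / 143 = 27.6982
Standard deviation = √27.6982 = 5.2629

5.263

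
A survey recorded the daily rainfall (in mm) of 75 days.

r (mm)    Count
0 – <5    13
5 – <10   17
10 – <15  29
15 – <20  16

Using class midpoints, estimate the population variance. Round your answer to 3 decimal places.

Midpoints: 2.5, 7.5, 12.5, 17.5
n = 75, Σfm = 802.5, mean = 10.7000
Σfm² = 10468.75
Σf(m − x̄)² = Σfm² − (Σfm)²/n = 10468.75 − 802.5²/75 = 1882.0000
Population variance = 1882.0000 / 75 = 25.0933

25.093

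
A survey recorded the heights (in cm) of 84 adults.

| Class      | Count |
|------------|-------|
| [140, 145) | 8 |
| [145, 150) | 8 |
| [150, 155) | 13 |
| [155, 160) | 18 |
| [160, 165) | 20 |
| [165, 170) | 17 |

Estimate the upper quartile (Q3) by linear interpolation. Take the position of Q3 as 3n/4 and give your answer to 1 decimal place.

Cumulative frequencies: 8, 16, 29, 47, 67, 84
n = 84; position = 3n/4 = 63.
This falls in the class [160, 165): L = 160, F = 47, f = 20, h = 5.
Upper quartile ≈ 160 + ((63 − 47) / 20) × 5 = 164.0000

164.0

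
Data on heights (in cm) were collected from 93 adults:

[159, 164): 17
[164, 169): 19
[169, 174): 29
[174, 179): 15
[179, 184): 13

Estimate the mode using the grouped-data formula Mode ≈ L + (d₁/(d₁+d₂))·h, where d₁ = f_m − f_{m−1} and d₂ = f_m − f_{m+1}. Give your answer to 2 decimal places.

171.08

Modal class: [169, 174) (highest frequency 29).
d₁ = 29 − 19 = 10, d₂ = 29 − 15 = 14
Mode ≈ 169 + (10/(10+14)) × 5 = 169 + 2.0833 = 171.0833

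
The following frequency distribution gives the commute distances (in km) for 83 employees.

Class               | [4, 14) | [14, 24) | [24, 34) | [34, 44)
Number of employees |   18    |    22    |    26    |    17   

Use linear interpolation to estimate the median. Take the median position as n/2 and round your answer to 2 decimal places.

Cumulative frequencies: 18, 40, 66, 83
n = 83; position = n/2 = 41.5.
This falls in the class [24, 34): L = 24, F = 40, f = 26, h = 10.
Median ≈ 24 + ((41.5 − 40) / 26) × 10 = 24.5769

24.58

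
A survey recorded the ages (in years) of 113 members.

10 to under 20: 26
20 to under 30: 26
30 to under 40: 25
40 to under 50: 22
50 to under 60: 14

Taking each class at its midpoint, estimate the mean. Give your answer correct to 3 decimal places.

32.522

Midpoints: 15, 25, 35, 45, 55
Σfm = 26×15 + 26×25 + 25×35 + 22×45 + 14×55 = 3675
n = Σf = 113
Mean = 3675 / 113 = 32.5221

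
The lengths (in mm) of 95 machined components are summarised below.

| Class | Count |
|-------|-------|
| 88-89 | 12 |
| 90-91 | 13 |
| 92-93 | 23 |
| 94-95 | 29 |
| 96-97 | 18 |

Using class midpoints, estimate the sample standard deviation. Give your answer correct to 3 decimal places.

Midpoints: 88.5, 90.5, 92.5, 94.5, 96.5
n = 95, Σfm = 8843.5, mean = 93.0895
Σfm² = 823851.75
Σf(m − x̄)² = Σfm² − (Σfm)²/n = 823851.75 − 8843.5²/95 = 614.9895
Sample variance = 614.9895 / 94 = 6.5424
Standard deviation = √6.5424 = 2.5578

2.558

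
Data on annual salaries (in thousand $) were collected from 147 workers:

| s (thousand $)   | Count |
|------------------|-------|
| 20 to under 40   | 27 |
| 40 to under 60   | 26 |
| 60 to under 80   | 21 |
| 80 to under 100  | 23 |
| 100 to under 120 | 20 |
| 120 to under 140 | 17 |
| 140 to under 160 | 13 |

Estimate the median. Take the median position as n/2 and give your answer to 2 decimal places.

Cumulative frequencies: 27, 53, 74, 97, 117, 134, 147
n = 147; position = n/2 = 73.5.
This falls in the class 60 to under 80: L = 60, F = 53, f = 21, h = 20.
Median ≈ 60 + ((73.5 − 53) / 21) × 20 = 79.5238

79.52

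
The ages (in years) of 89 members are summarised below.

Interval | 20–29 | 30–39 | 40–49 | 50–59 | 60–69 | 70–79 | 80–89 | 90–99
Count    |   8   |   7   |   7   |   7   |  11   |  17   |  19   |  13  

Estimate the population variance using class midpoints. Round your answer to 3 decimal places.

Midpoints: 24.5, 34.5, 44.5, 54.5, 64.5, 74.5, 84.5, 94.5
n = 89, Σfm = 5940.5, mean = 66.7472
Σfm² = 439662.25
Σf(m − x̄)² = Σfm² − (Σfm)²/n = 439662.25 − 5940.5²/89 = 43150.5618
Population variance = 43150.5618 / 89 = 484.8378

484.838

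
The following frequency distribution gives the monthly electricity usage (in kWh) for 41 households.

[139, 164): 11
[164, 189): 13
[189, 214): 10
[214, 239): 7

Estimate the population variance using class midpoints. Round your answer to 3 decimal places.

Midpoints: 151.5, 176.5, 201.5, 226.5
n = 41, Σfm = 7561.5, mean = 184.4268
Σfm² = 1422592.25
Σf(m − x̄)² = Σfm² − (Σfm)²/n = 1422592.25 − 7561.5²/41 = 28048.7805
Population variance = 28048.7805 / 41 = 684.1166

684.117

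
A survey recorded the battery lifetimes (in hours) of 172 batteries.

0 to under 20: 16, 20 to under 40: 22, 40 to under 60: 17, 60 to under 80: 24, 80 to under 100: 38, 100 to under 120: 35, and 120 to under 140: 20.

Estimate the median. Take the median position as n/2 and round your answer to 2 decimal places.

Cumulative frequencies: 16, 38, 55, 79, 117, 152, 172
n = 172; position = n/2 = 86.
This falls in the class 80 to under 100: L = 80, F = 79, f = 38, h = 20.
Median ≈ 80 + ((86 − 79) / 38) × 20 = 83.6842

83.68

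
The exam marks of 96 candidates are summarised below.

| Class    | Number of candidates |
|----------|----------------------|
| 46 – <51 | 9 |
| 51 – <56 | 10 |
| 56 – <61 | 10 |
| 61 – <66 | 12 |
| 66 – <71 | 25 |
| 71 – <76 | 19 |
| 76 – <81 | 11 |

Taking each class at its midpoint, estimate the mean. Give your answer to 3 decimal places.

Midpoints: 48.5, 53.5, 58.5, 63.5, 68.5, 73.5, 78.5
Σfm = 9×48.5 + 10×53.5 + 10×58.5 + 12×63.5 + 25×68.5 + 19×73.5 + 11×78.5 = 6291
n = Σf = 96
Mean = 6291 / 96 = 65.5312

65.531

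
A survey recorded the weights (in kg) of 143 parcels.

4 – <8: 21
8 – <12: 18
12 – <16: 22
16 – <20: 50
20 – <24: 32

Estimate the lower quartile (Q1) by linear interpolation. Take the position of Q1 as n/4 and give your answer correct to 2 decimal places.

Cumulative frequencies: 21, 39, 61, 111, 143
n = 143; position = n/4 = 35.75.
This falls in the class 8 – <12: L = 8, F = 21, f = 18, h = 4.
Lower quartile ≈ 8 + ((35.75 − 21) / 18) × 4 = 11.2778

11.28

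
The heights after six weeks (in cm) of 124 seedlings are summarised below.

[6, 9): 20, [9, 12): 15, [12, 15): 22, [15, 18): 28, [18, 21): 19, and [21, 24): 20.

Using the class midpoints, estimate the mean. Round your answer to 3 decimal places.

Midpoints: 7.5, 10.5, 13.5, 16.5, 19.5, 22.5
Σfm = 20×7.5 + 15×10.5 + 22×13.5 + 28×16.5 + 19×19.5 + 20×22.5 = 1887
n = Σf = 124
Mean = 1887 / 124 = 15.2177

15.218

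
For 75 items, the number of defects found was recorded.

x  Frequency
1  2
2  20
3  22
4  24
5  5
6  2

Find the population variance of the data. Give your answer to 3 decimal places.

1.154

Values: 1, 2, 3, 4, 5, 6
n = 75, Σfx = 241, mean = 3.2133
Σfx² = 861
Σf(x − x̄)² = Σfx² − (Σfx)²/n = 861 − 241²/75 = 86.5867
Population variance = 86.5867 / 75 = 1.1545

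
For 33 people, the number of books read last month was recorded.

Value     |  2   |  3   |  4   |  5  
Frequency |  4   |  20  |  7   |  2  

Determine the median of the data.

3

Cumulative frequencies: 4, 24, 31, 33
n = 33, so the median is the value in position (n+1)/2 = 17.
Position 17 falls at value 3.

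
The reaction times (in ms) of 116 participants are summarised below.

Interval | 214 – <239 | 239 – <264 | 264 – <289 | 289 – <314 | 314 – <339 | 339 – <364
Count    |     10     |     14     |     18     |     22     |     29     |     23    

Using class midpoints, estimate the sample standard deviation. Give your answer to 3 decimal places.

39.356

Midpoints: 226.5, 251.5, 276.5, 301.5, 326.5, 351.5
n = 116, Σfm = 34949, mean = 301.2845
Σfm² = 10707711
Σf(m − x̄)² = Σfm² − (Σfm)²/n = 10707711 − 34949²/116 = 178119.6121
Sample variance = 178119.6121 / 115 = 1548.8662
Standard deviation = √1548.8662 = 39.3556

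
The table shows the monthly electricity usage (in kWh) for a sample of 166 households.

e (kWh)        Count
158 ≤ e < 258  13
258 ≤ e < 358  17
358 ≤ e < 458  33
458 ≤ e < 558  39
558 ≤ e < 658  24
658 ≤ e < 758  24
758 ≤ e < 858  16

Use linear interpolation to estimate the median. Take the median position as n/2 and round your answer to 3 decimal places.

509.282

Cumulative frequencies: 13, 30, 63, 102, 126, 150, 166
n = 166; position = n/2 = 83.
This falls in the class 458 ≤ e < 558: L = 458, F = 63, f = 39, h = 100.
Median ≈ 458 + ((83 − 63) / 39) × 100 = 509.2821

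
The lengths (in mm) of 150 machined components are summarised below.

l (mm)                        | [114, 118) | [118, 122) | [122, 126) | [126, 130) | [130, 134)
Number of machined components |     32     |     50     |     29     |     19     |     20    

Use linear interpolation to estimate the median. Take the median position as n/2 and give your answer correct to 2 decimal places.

121.44

Cumulative frequencies: 32, 82, 111, 130, 150
n = 150; position = n/2 = 75.
This falls in the class [118, 122): L = 118, F = 32, f = 50, h = 4.
Median ≈ 118 + ((75 − 32) / 50) × 4 = 121.4400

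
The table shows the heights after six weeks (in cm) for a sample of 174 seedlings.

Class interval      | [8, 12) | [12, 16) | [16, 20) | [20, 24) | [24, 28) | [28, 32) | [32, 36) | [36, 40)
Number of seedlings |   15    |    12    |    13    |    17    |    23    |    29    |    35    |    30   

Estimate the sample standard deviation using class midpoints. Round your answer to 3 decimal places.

Midpoints: 10, 14, 18, 22, 26, 30, 34, 38
n = 174, Σfm = 4724, mean = 27.1494
Σfm² = 141720
Σf(m − x̄)² = Σfm² − (Σfm)²/n = 141720 − 4724²/174 = 13466.1149
Sample variance = 13466.1149 / 173 = 77.8388
Standard deviation = √77.8388 = 8.8226

8.823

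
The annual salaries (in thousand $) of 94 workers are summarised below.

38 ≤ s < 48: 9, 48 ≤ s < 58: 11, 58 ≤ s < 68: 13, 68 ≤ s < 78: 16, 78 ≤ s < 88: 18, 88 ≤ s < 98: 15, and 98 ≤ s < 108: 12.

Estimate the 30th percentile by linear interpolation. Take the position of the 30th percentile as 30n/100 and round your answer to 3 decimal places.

64.308

Cumulative frequencies: 9, 20, 33, 49, 67, 82, 94
n = 94; position = 30n/100 = 28.2.
This falls in the class 58 ≤ s < 68: L = 58, F = 20, f = 13, h = 10.
30th percentile ≈ 58 + ((28.2 − 20) / 13) × 10 = 64.3077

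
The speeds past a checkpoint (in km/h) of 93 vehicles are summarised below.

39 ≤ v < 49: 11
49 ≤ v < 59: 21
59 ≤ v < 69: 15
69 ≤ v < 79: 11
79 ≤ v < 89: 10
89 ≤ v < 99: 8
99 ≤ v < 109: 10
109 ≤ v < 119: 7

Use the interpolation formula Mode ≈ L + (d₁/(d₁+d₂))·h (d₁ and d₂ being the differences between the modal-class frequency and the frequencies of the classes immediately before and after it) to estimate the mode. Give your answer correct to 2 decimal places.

Modal class: 49 ≤ v < 59 (highest frequency 21).
d₁ = 21 − 11 = 10, d₂ = 21 − 15 = 6
Mode ≈ 49 + (10/(10+6)) × 10 = 49 + 6.2500 = 55.2500

55.25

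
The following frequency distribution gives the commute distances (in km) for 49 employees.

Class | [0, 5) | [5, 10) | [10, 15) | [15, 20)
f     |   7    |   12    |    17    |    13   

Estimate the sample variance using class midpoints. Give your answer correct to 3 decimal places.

25.808

Midpoints: 2.5, 7.5, 12.5, 17.5
n = 49, Σfm = 547.5, mean = 11.1735
Σfm² = 7356.25
Σf(m − x̄)² = Σfm² − (Σfm)²/n = 7356.25 − 547.5²/49 = 1238.7755
Sample variance = 1238.7755 / 48 = 25.8078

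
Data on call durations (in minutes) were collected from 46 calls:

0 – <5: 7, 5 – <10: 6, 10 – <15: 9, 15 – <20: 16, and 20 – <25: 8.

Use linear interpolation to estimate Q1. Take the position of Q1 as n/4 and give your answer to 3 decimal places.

Cumulative frequencies: 7, 13, 22, 38, 46
n = 46; position = n/4 = 11.5.
This falls in the class 5 – <10: L = 5, F = 7, f = 6, h = 5.
Lower quartile ≈ 5 + ((11.5 − 7) / 6) × 5 = 8.7500

8.750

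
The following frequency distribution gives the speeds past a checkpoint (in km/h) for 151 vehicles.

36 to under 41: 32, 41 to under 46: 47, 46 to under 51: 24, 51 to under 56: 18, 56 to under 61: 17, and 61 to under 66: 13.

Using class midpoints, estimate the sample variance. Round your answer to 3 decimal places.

62.558

Midpoints: 38.5, 43.5, 48.5, 53.5, 58.5, 63.5
n = 151, Σfm = 7223.5, mean = 47.8377
Σfm² = 354939.75
Σf(m − x̄)² = Σfm² − (Σfm)²/n = 354939.75 − 7223.5²/151 = 9383.7748
Sample variance = 9383.7748 / 150 = 62.5585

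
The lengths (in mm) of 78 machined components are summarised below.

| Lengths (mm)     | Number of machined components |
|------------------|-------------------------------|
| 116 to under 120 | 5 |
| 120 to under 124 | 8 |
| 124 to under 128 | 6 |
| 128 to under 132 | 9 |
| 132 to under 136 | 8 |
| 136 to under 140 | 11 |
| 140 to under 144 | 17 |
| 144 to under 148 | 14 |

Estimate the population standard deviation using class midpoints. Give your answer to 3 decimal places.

Midpoints: 118, 122, 126, 130, 134, 138, 142, 146
n = 78, Σfm = 10540, mean = 135.1282
Σfm² = 1430392
Σf(m − x̄)² = Σfm² − (Σfm)²/n = 1430392 − 10540²/78 = 6140.7179
Population variance = 6140.7179 / 78 = 78.7272
Standard deviation = √78.7272 = 8.8728

8.873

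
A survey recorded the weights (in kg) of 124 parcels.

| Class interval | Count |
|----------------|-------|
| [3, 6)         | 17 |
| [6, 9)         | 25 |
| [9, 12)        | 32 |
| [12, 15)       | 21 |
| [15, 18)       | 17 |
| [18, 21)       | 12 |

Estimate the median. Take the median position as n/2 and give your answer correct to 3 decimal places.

Cumulative frequencies: 17, 42, 74, 95, 112, 124
n = 124; position = n/2 = 62.
This falls in the class [9, 12): L = 9, F = 42, f = 32, h = 3.
Median ≈ 9 + ((62 − 42) / 32) × 3 = 10.8750

10.875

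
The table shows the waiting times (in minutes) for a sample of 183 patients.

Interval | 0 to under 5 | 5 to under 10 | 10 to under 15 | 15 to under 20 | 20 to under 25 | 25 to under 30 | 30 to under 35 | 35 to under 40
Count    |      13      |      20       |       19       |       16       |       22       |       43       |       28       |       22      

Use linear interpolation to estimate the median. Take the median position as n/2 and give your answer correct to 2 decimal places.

25.17

Cumulative frequencies: 13, 33, 52, 68, 90, 133, 161, 183
n = 183; position = n/2 = 91.5.
This falls in the class 25 to under 30: L = 25, F = 90, f = 43, h = 5.
Median ≈ 25 + ((91.5 − 90) / 43) × 5 = 25.1744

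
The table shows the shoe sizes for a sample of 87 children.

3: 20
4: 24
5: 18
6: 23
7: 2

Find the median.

Cumulative frequencies: 20, 44, 62, 85, 87
n = 87, so the median is the value in position (n+1)/2 = 44.
Position 44 falls at value 4.

4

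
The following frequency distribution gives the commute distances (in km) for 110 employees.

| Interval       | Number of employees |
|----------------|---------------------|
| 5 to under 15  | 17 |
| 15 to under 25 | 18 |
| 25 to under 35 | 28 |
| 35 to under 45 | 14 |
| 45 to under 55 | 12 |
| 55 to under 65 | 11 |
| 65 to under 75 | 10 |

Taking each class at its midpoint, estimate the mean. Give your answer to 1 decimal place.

35.4

Midpoints: 10, 20, 30, 40, 50, 60, 70
Σfm = 17×10 + 18×20 + 28×30 + 14×40 + 12×50 + 11×60 + 10×70 = 3890
n = Σf = 110
Mean = 3890 / 110 = 35.3636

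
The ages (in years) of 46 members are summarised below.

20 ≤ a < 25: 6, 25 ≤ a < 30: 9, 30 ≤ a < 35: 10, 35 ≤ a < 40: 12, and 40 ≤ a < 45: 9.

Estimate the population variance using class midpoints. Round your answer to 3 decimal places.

43.065

Midpoints: 22.5, 27.5, 32.5, 37.5, 42.5
n = 46, Σfm = 1540, mean = 33.4783
Σfm² = 53537.5
Σf(m − x̄)² = Σfm² − (Σfm)²/n = 53537.5 − 1540²/46 = 1980.9783
Population variance = 1980.9783 / 46 = 43.0647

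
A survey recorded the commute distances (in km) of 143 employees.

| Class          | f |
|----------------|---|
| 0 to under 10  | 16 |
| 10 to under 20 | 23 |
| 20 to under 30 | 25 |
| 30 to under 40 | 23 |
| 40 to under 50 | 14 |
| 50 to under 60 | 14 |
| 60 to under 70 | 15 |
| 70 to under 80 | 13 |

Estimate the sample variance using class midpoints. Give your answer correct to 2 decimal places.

Midpoints: 5, 15, 25, 35, 45, 55, 65, 75
n = 143, Σfm = 5205, mean = 36.3986
Σfm² = 256575
Σf(m − x̄)² = Σfm² − (Σfm)²/n = 256575 − 5205²/143 = 67120.2797
Sample variance = 67120.2797 / 142 = 472.6780

472.68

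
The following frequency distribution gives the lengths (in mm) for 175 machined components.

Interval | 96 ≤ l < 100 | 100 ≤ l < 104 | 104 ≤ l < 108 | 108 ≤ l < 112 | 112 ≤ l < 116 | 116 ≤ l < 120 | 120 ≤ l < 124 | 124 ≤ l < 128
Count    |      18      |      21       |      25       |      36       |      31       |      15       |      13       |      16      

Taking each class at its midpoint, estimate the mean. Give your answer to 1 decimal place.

Midpoints: 98, 102, 106, 110, 114, 118, 122, 126
Σfm = 18×98 + 21×102 + 25×106 + 36×110 + 31×114 + 15×118 + 13×122 + 16×126 = 19422
n = Σf = 175
Mean = 19422 / 175 = 110.9829

111.0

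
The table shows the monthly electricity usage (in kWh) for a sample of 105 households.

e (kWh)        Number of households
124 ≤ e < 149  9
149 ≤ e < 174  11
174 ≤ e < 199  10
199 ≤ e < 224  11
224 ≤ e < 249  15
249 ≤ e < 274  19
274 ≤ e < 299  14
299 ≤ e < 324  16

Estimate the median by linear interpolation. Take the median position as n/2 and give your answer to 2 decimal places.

Cumulative frequencies: 9, 20, 30, 41, 56, 75, 89, 105
n = 105; position = n/2 = 52.5.
This falls in the class 224 ≤ e < 249: L = 224, F = 41, f = 15, h = 25.
Median ≈ 224 + ((52.5 − 41) / 15) × 25 = 243.1667

243.17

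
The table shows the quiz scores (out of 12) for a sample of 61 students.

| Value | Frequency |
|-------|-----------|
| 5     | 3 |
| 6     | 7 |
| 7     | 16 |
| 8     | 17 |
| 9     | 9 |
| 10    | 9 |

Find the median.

Cumulative frequencies: 3, 10, 26, 43, 52, 61
n = 61, so the median is the value in position (n+1)/2 = 31.
Position 31 falls at value 8.

8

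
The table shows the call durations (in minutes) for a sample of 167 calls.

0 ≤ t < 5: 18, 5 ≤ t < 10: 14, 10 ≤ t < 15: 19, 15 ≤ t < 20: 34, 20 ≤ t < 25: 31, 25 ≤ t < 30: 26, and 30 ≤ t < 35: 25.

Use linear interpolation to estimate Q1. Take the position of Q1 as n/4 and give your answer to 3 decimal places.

12.566

Cumulative frequencies: 18, 32, 51, 85, 116, 142, 167
n = 167; position = n/4 = 41.75.
This falls in the class 10 ≤ t < 15: L = 10, F = 32, f = 19, h = 5.
Lower quartile ≈ 10 + ((41.75 − 32) / 19) × 5 = 12.5658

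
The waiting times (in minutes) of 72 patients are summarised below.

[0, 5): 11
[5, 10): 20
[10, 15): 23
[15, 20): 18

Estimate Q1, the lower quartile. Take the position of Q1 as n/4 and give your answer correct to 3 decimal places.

6.750

Cumulative frequencies: 11, 31, 54, 72
n = 72; position = n/4 = 18.
This falls in the class [5, 10): L = 5, F = 11, f = 20, h = 5.
Lower quartile ≈ 5 + ((18 − 11) / 20) × 5 = 6.7500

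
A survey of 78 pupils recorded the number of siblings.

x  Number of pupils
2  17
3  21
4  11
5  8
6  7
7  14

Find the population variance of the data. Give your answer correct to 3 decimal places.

3.205

Values: 2, 3, 4, 5, 6, 7
n = 78, Σfx = 321, mean = 4.1154
Σfx² = 1571
Σf(x − x̄)² = Σfx² − (Σfx)²/n = 1571 − 321²/78 = 249.9615
Population variance = 249.9615 / 78 = 3.2046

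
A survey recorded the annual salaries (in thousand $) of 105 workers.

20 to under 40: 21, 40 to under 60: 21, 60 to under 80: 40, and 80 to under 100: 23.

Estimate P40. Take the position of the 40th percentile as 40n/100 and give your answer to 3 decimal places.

Cumulative frequencies: 21, 42, 82, 105
n = 105; position = 40n/100 = 42.
This falls in the class 40 to under 60: L = 40, F = 21, f = 21, h = 20.
40th percentile ≈ 40 + ((42 − 21) / 21) × 20 = 60.0000

60.000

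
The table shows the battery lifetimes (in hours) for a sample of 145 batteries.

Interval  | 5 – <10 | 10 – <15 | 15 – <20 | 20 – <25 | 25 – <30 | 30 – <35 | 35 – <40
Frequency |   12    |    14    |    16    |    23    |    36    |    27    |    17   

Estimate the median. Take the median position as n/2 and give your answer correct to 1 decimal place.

Cumulative frequencies: 12, 26, 42, 65, 101, 128, 145
n = 145; position = n/2 = 72.5.
This falls in the class 25 – <30: L = 25, F = 65, f = 36, h = 5.
Median ≈ 25 + ((72.5 − 65) / 36) × 5 = 26.0417

26.0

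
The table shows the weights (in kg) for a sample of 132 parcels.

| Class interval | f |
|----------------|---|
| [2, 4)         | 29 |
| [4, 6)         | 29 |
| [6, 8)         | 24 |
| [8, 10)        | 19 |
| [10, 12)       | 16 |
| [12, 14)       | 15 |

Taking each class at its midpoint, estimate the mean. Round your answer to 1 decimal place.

7.1

Midpoints: 3, 5, 7, 9, 11, 13
Σfm = 29×3 + 29×5 + 24×7 + 19×9 + 16×11 + 15×13 = 942
n = Σf = 132
Mean = 942 / 132 = 7.1364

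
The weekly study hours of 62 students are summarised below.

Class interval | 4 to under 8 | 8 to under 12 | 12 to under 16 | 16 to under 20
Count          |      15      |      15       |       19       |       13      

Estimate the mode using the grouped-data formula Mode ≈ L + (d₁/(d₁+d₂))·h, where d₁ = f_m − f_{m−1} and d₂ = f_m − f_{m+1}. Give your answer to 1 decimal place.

13.6

Modal class: 12 to under 16 (highest frequency 19).
d₁ = 19 − 15 = 4, d₂ = 19 − 13 = 6
Mode ≈ 12 + (4/(4+6)) × 4 = 12 + 1.6000 = 13.6000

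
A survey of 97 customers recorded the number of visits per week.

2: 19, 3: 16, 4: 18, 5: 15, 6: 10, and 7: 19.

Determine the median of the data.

Cumulative frequencies: 19, 35, 53, 68, 78, 97
n = 97, so the median is the value in position (n+1)/2 = 49.
Position 49 falls at value 4.

4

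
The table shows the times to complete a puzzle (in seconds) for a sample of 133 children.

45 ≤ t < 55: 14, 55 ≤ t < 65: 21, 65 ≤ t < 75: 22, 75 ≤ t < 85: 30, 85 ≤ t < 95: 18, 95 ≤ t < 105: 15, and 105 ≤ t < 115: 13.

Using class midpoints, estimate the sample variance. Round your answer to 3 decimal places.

321.429

Midpoints: 50, 60, 70, 80, 90, 100, 110
n = 133, Σfm = 10450, mean = 78.5714
Σfm² = 863500
Σf(m − x̄)² = Σfm² − (Σfm)²/n = 863500 − 10450²/133 = 42428.5714
Sample variance = 42428.5714 / 132 = 321.4286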